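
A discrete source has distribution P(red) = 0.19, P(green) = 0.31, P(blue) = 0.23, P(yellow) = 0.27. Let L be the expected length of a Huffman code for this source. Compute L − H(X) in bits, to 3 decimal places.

Entropy H = −Σ p log₂ p ≈ 1.9767 bits.
Huffman merges: 19/100+23/100→21/50; 27/100+31/100→29/50; 21/50+29/50→1. L = 2 ≈ 2.0000.
L − H = 2.0000 − 1.9767 = 0.023 bits.

0.023 bits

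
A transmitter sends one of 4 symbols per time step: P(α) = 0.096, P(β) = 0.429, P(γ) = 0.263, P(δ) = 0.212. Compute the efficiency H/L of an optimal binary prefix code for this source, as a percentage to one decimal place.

Entropy H = −Σ p log₂ p ≈ 1.8295 bits.
Huffman merges: 12/125+53/250→77/250; 263/1000+77/250→571/1000; 429/1000+571/1000→1. L = 1879/1000 ≈ 1.8790.
Efficiency = H/L = 1.8295/1.8790 = 97.4%.

97.4%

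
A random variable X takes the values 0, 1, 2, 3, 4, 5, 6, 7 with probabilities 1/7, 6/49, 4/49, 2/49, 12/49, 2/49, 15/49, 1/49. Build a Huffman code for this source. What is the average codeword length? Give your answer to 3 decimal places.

2.612 bits/symbol

Repeatedly combine the two least-probable nodes; the expected code length is the sum of the merged weights.
merge 1/49 + 2/49 → 3/49
merge 2/49 + 3/49 → 5/49
merge 4/49 + 5/49 → 9/49
merge 6/49 + 1/7 → 13/49
merge 9/49 + 12/49 → 3/7
merge 13/49 + 15/49 → 4/7
merge 3/7 + 4/7 → 1
L = 3/49 + 5/49 + 9/49 + 13/49 + 3/7 + 4/7 + 1 = 128/49 ≈ 2.612 bits/symbol.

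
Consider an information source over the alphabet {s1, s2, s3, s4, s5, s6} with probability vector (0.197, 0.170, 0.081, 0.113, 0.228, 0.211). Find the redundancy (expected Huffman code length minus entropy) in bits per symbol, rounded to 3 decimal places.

Entropy H = −Σ p log₂ p ≈ 2.5054 bits.
Huffman merges: 81/1000+113/1000→97/500; 17/100+97/500→91/250; 197/1000+211/1000→51/125; 57/250+91/250→74/125; 51/125+74/125→1. L = 1279/500 ≈ 2.5580.
L − H = 2.5580 − 2.5054 = 0.053 bits.

0.053 bits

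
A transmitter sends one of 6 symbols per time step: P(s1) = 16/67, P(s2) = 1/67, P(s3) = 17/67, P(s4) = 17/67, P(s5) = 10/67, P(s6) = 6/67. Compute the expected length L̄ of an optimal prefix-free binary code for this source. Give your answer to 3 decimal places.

2.358 bits/symbol

Repeatedly combine the two least-probable nodes; the expected code length is the sum of the merged weights.
merge 1/67 + 6/67 → 7/67
merge 7/67 + 10/67 → 17/67
merge 16/67 + 17/67 → 33/67
merge 17/67 + 17/67 → 34/67
merge 33/67 + 34/67 → 1
L = 7/67 + 17/67 + 33/67 + 34/67 + 1 = 158/67 ≈ 2.358 bits/symbol.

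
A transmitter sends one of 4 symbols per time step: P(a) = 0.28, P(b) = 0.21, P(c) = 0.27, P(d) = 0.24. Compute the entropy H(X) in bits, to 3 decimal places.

1.991 bits

H = −Σ pᵢ log₂ pᵢ.
−0.28·log₂(0.28) = 0.5142
−0.21·log₂(0.21) = 0.4728
−0.27·log₂(0.27) = 0.5100
−0.24·log₂(0.24) = 0.4941
Sum ≈ 1.9912 → 1.991 bits.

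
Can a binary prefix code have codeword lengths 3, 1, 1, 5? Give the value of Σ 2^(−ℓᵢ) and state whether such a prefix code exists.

1.15625; no

With common denominator 2^5 = 32: Σ 2^(−ℓᵢ) = 4/32 + 16/32 + 16/32 + 1/32 = 37/32 = 1.15625.
Kraft's inequality requires Σ ≤ 1; here Σ = 1.15625 > 1, so no such prefix code exists.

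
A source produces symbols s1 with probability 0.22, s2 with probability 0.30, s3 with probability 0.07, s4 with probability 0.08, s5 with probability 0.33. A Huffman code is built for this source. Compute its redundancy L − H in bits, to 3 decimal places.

0.060 bits

Entropy H = −Σ p log₂ p ≈ 2.0895 bits.
Huffman merges: 7/100+2/25→3/20; 3/20+11/50→37/100; 3/10+33/100→63/100; 37/100+63/100→1. L = 43/20 ≈ 2.1500.
L − H = 2.1500 − 2.0895 = 0.060 bits.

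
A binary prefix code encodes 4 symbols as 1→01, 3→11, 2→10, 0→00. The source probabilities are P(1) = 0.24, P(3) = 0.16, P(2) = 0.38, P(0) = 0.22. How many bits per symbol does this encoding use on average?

L̄ = Σ pᵢ·ℓᵢ = 0.24·2 + 0.16·2 + 0.38·2 + 0.22·2 = 2 bits/symbol.

2 bits/symbol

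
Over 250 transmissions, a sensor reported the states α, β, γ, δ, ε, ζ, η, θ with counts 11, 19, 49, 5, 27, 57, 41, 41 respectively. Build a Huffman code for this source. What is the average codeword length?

Probabilities are the counts divided by 250.
Repeatedly combine the two least-probable nodes; the expected code length is the sum of the merged weights.
merge 1/50 + 11/250 → 8/125
merge 8/125 + 19/250 → 7/50
merge 27/250 + 7/50 → 31/125
merge 41/250 + 41/250 → 41/125
merge 49/250 + 57/250 → 53/125
merge 31/125 + 41/125 → 72/125
merge 53/125 + 72/125 → 1
L = 8/125 + 7/50 + 31/125 + 41/125 + 53/125 + 72/125 + 1 = 139/50 = 2.78 bits/symbol.

2.78 bits/symbol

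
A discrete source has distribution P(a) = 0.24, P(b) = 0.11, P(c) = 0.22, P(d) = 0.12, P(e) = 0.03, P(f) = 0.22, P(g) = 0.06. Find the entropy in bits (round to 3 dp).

H = −Σ pᵢ log₂ pᵢ.
−0.24·log₂(0.24) = 0.4941
−0.11·log₂(0.11) = 0.3503
−0.22·log₂(0.22) = 0.4806
−0.12·log₂(0.12) = 0.3671
−0.03·log₂(0.03) = 0.1518
−0.22·log₂(0.22) = 0.4806
−0.06·log₂(0.06) = 0.2435
Sum ≈ 2.5679 → 2.568 bits.

2.568 bits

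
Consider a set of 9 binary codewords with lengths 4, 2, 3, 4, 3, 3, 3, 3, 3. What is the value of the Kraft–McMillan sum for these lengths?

With common denominator 2^4 = 16: Σ 2^(−ℓᵢ) = 1/16 + 4/16 + 2/16 + 1/16 + 2/16 + 2/16 + 2/16 + 2/16 + 2/16 = 18/16 = 1.125.

1.125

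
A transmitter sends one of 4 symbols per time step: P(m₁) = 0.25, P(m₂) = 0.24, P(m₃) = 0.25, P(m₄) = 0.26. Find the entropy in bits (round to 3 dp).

H = −Σ pᵢ log₂ pᵢ.
−0.25·log₂(0.25) = 0.5000
−0.24·log₂(0.24) = 0.4941
−0.25·log₂(0.25) = 0.5000
−0.26·log₂(0.26) = 0.5053
Sum ≈ 1.9994 → 1.999 bits.

1.999 bits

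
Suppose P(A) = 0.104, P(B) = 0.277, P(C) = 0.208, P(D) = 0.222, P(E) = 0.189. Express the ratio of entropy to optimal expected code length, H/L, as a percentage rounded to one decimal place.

Entropy H = −Σ p log₂ p ≈ 2.2601 bits.
Huffman merges: 13/125+189/1000→293/1000; 26/125+111/500→43/100; 277/1000+293/1000→57/100; 43/100+57/100→1. L = 2293/1000 ≈ 2.2930.
Efficiency = H/L = 2.2601/2.2930 = 98.6%.

98.6%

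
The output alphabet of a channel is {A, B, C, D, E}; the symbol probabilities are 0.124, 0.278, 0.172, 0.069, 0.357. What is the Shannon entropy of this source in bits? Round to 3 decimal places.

2.120 bits

H = −Σ pᵢ log₂ pᵢ.
−0.124·log₂(0.124) = 0.3734
−0.278·log₂(0.278) = 0.5134
−0.172·log₂(0.172) = 0.4368
−0.069·log₂(0.069) = 0.2662
−0.357·log₂(0.357) = 0.5305
Sum ≈ 2.1203 → 2.120 bits.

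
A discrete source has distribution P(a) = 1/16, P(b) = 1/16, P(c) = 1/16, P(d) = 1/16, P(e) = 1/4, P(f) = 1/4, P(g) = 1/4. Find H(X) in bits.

2.5 bits

Each probability is a power of 1/2, so log₂(1/p) is an integer.
H = Σ p·log₂(1/p) = 1/16·4 + 1/16·4 + 1/16·4 + 1/16·4 + 1/4·2 + 1/4·2 + 1/4·2 = 2.5 bits.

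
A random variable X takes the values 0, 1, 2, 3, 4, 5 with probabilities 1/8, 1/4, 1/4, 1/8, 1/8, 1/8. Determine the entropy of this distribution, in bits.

2.5 bits

Each probability is a power of 1/2, so log₂(1/p) is an integer.
H = Σ p·log₂(1/p) = 1/8·3 + 1/4·2 + 1/4·2 + 1/8·3 + 1/8·3 + 1/8·3 = 2.5 bits.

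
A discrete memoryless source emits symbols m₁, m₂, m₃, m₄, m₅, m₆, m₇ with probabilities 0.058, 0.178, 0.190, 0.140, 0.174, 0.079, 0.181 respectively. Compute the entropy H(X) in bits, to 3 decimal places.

2.708 bits

H = −Σ pᵢ log₂ pᵢ.
−0.058·log₂(0.058) = 0.2383
−0.178·log₂(0.178) = 0.4432
−0.190·log₂(0.190) = 0.4552
−0.140·log₂(0.140) = 0.3971
−0.174·log₂(0.174) = 0.4390
−0.079·log₂(0.079) = 0.2893
−0.181·log₂(0.181) = 0.4463
Sum ≈ 2.7084 → 2.708 bits.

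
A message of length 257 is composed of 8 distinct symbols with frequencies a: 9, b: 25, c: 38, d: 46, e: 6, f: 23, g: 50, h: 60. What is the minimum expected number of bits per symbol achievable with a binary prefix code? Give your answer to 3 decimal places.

2.778 bits/symbol

Probabilities are the counts divided by 257.
Repeatedly combine the two least-probable nodes; the expected code length is the sum of the merged weights.
merge 6/257 + 9/257 → 15/257
merge 15/257 + 23/257 → 38/257
merge 25/257 + 38/257 → 63/257
merge 38/257 + 46/257 → 84/257
merge 50/257 + 60/257 → 110/257
merge 63/257 + 84/257 → 147/257
merge 110/257 + 147/257 → 1
L = 15/257 + 38/257 + 63/257 + 84/257 + 110/257 + 147/257 + 1 = 714/257 ≈ 2.778 bits/symbol.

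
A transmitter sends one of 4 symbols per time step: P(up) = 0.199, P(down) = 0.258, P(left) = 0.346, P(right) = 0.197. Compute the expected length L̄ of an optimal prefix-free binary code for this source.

Repeatedly combine the two least-probable nodes; the expected code length is the sum of the merged weights.
merge 197/1000 + 199/1000 → 99/250
merge 129/500 + 173/500 → 151/250
merge 99/250 + 151/250 → 1
L = 99/250 + 151/250 + 1 = 2 bits/symbol.

2 bits/symbol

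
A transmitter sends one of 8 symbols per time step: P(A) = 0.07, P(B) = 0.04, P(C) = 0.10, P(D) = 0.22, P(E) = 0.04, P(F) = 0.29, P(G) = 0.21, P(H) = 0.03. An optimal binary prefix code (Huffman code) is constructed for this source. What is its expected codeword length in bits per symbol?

2.63 bits/symbol

Repeatedly combine the two least-probable nodes; the expected code length is the sum of the merged weights.
merge 3/100 + 1/25 → 7/100
merge 1/25 + 7/100 → 11/100
merge 7/100 + 1/10 → 17/100
merge 11/100 + 17/100 → 7/25
merge 21/100 + 11/50 → 43/100
merge 7/25 + 29/100 → 57/100
merge 43/100 + 57/100 → 1
L = 7/100 + 11/100 + 17/100 + 7/25 + 43/100 + 57/100 + 1 = 263/100 = 2.63 bits/symbol.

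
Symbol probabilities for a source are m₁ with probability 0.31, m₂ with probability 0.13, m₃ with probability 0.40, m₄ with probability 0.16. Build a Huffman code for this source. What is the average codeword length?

1.89 bits/symbol

Repeatedly combine the two least-probable nodes; the expected code length is the sum of the merged weights.
merge 13/100 + 4/25 → 29/100
merge 29/100 + 31/100 → 3/5
merge 2/5 + 3/5 → 1
L = 29/100 + 3/5 + 1 = 189/100 = 1.89 bits/symbol.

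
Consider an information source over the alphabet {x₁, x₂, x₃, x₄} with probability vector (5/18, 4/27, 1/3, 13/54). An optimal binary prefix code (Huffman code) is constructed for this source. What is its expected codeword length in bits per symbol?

Repeatedly combine the two least-probable nodes; the expected code length is the sum of the merged weights.
merge 4/27 + 13/54 → 7/18
merge 5/18 + 1/3 → 11/18
merge 7/18 + 11/18 → 1
L = 7/18 + 11/18 + 1 = 2 bits/symbol.

2 bits/symbol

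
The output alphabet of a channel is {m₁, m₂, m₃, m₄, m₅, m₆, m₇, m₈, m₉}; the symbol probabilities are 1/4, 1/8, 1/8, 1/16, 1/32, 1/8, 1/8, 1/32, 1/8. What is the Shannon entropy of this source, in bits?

Each probability is a power of 1/2, so log₂(1/p) is an integer.
H = Σ p·log₂(1/p) = 1/4·2 + 1/8·3 + 1/8·3 + 1/16·4 + 1/32·5 + 1/8·3 + 1/8·3 + 1/32·5 + 1/8·3 = 2.9375 bits.

2.9375 bits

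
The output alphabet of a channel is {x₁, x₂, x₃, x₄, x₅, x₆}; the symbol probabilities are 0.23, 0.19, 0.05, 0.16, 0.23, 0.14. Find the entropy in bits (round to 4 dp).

H = −Σ pᵢ log₂ pᵢ.
−0.23·log₂(0.23) = 0.4877
−0.19·log₂(0.19) = 0.4552
−0.05·log₂(0.05) = 0.2161
−0.16·log₂(0.16) = 0.4230
−0.23·log₂(0.23) = 0.4877
−0.14·log₂(0.14) = 0.3971
Sum ≈ 2.4668 → 2.4668 bits.

2.4668 bits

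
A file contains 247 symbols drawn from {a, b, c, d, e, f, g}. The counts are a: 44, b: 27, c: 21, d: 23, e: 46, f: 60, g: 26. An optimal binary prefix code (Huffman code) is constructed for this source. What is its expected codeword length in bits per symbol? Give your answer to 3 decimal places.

2.749 bits/symbol

Probabilities are the counts divided by 247.
Repeatedly combine the two least-probable nodes; the expected code length is the sum of the merged weights.
merge 21/247 + 23/247 → 44/247
merge 2/19 + 27/247 → 53/247
merge 44/247 + 44/247 → 88/247
merge 46/247 + 53/247 → 99/247
merge 60/247 + 88/247 → 148/247
merge 99/247 + 148/247 → 1
L = 44/247 + 53/247 + 88/247 + 99/247 + 148/247 + 1 = 679/247 ≈ 2.749 bits/symbol.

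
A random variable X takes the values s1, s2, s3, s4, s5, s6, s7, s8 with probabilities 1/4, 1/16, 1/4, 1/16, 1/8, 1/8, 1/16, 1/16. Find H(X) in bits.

2.75 bits

Each probability is a power of 1/2, so log₂(1/p) is an integer.
H = Σ p·log₂(1/p) = 1/4·2 + 1/16·4 + 1/4·2 + 1/16·4 + 1/8·3 + 1/8·3 + 1/16·4 + 1/16·4 = 2.75 bits.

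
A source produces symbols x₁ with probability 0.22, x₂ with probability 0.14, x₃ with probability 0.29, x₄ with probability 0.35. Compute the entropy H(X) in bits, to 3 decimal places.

H = −Σ pᵢ log₂ pᵢ.
−0.22·log₂(0.22) = 0.4806
−0.14·log₂(0.14) = 0.3971
−0.29·log₂(0.29) = 0.5179
−0.35·log₂(0.35) = 0.5301
Sum ≈ 1.9257 → 1.926 bits.

1.926 bits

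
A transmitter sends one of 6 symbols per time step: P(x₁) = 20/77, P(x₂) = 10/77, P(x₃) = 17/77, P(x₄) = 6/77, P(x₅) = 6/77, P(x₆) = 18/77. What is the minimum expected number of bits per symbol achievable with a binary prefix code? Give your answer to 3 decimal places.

Repeatedly combine the two least-probable nodes; the expected code length is the sum of the merged weights.
merge 6/77 + 6/77 → 12/77
merge 10/77 + 12/77 → 2/7
merge 17/77 + 18/77 → 5/11
merge 20/77 + 2/7 → 6/11
merge 5/11 + 6/11 → 1
L = 12/77 + 2/7 + 5/11 + 6/11 + 1 = 188/77 ≈ 2.442 bits/symbol.

2.442 bits/symbol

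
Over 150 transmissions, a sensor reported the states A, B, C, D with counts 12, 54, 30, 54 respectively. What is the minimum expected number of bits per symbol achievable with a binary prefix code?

1.92 bits/symbol

Probabilities are the counts divided by 150.
Repeatedly combine the two least-probable nodes; the expected code length is the sum of the merged weights.
merge 2/25 + 1/5 → 7/25
merge 7/25 + 9/25 → 16/25
merge 9/25 + 16/25 → 1
L = 7/25 + 16/25 + 1 = 48/25 = 1.92 bits/symbol.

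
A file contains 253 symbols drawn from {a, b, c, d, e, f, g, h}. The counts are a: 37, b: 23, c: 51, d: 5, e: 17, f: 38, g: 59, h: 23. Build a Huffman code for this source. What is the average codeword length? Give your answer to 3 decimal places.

2.830 bits/symbol

Probabilities are the counts divided by 253.
Repeatedly combine the two least-probable nodes; the expected code length is the sum of the merged weights.
merge 5/253 + 17/253 → 2/23
merge 2/23 + 1/11 → 45/253
merge 1/11 + 37/253 → 60/253
merge 38/253 + 45/253 → 83/253
merge 51/253 + 59/253 → 10/23
merge 60/253 + 83/253 → 13/23
merge 10/23 + 13/23 → 1
L = 2/23 + 45/253 + 60/253 + 83/253 + 10/23 + 13/23 + 1 = 716/253 ≈ 2.830 bits/symbol.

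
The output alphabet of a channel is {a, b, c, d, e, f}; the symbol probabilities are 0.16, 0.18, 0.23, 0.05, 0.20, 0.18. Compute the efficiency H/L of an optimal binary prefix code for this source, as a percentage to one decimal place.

96.6%

Entropy H = −Σ p log₂ p ≈ 2.4818 bits.
Huffman merges: 1/20+4/25→21/100; 9/50+9/50→9/25; 1/5+21/100→41/100; 23/100+9/25→59/100; 41/100+59/100→1. L = 257/100 ≈ 2.5700.
Efficiency = H/L = 2.4818/2.5700 = 96.6%.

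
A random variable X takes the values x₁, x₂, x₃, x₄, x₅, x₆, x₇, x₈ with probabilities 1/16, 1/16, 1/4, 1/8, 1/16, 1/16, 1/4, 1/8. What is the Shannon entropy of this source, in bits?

2.75 bits

Each probability is a power of 1/2, so log₂(1/p) is an integer.
H = Σ p·log₂(1/p) = 1/16·4 + 1/16·4 + 1/4·2 + 1/8·3 + 1/16·4 + 1/16·4 + 1/4·2 + 1/8·3 = 2.75 bits.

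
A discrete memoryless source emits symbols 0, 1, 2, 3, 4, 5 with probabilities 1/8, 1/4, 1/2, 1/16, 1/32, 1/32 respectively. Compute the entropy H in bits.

1.9375 bits

Each probability is a power of 1/2, so log₂(1/p) is an integer.
H = Σ p·log₂(1/p) = 1/8·3 + 1/4·2 + 1/2·1 + 1/16·4 + 1/32·5 + 1/32·5 = 1.9375 bits.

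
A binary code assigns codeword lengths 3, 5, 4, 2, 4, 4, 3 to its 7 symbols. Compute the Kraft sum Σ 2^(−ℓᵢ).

0.71875

With common denominator 2^5 = 32: Σ 2^(−ℓᵢ) = 4/32 + 1/32 + 2/32 + 8/32 + 2/32 + 2/32 + 4/32 = 23/32 = 0.71875.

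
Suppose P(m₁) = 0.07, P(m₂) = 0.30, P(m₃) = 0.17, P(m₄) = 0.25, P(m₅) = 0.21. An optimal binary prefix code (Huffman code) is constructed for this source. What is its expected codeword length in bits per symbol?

2.24 bits/symbol

Repeatedly combine the two least-probable nodes; the expected code length is the sum of the merged weights.
merge 7/100 + 17/100 → 6/25
merge 21/100 + 6/25 → 9/20
merge 1/4 + 3/10 → 11/20
merge 9/20 + 11/20 → 1
L = 6/25 + 9/20 + 11/20 + 1 = 56/25 = 2.24 bits/symbol.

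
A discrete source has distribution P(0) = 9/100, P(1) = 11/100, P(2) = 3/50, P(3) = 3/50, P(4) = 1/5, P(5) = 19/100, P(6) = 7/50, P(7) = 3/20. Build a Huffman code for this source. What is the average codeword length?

2.92 bits/symbol

Repeatedly combine the two least-probable nodes; the expected code length is the sum of the merged weights.
merge 3/50 + 3/50 → 3/25
merge 9/100 + 11/100 → 1/5
merge 3/25 + 7/50 → 13/50
merge 3/20 + 19/100 → 17/50
merge 1/5 + 1/5 → 2/5
merge 13/50 + 17/50 → 3/5
merge 2/5 + 3/5 → 1
L = 3/25 + 1/5 + 13/50 + 17/50 + 2/5 + 3/5 + 1 = 73/25 = 2.92 bits/symbol.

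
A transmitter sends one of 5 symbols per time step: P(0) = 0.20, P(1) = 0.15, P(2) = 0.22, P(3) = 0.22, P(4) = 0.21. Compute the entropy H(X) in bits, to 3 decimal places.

2.309 bits

H = −Σ pᵢ log₂ pᵢ.
−0.20·log₂(0.20) = 0.4644
−0.15·log₂(0.15) = 0.4105
−0.22·log₂(0.22) = 0.4806
−0.22·log₂(0.22) = 0.4806
−0.21·log₂(0.21) = 0.4728
Sum ≈ 2.3089 → 2.309 bits.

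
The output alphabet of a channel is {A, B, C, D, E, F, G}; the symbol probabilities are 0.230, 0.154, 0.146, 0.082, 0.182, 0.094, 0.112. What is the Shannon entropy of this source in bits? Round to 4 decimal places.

2.7262 bits

H = −Σ pᵢ log₂ pᵢ.
−0.230·log₂(0.230) = 0.4877
−0.154·log₂(0.154) = 0.4156
−0.146·log₂(0.146) = 0.4053
−0.082·log₂(0.082) = 0.2959
−0.182·log₂(0.182) = 0.4474
−0.094·log₂(0.094) = 0.3207
−0.112·log₂(0.112) = 0.3537
Sum ≈ 2.7262 → 2.7262 bits.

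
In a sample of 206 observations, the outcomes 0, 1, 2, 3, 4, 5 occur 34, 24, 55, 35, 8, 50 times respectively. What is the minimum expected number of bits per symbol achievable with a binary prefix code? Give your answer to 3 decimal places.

Probabilities are the counts divided by 206.
Repeatedly combine the two least-probable nodes; the expected code length is the sum of the merged weights.
merge 4/103 + 12/103 → 16/103
merge 16/103 + 17/103 → 33/103
merge 35/206 + 25/103 → 85/206
merge 55/206 + 33/103 → 121/206
merge 85/206 + 121/206 → 1
L = 16/103 + 33/103 + 85/206 + 121/206 + 1 = 255/103 ≈ 2.476 bits/symbol.

2.476 bits/symbol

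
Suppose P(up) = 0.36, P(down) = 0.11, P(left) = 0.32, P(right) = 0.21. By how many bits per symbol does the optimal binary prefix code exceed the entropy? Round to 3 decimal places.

0.080 bits

Entropy H = −Σ p log₂ p ≈ 1.8798 bits.
Huffman merges: 11/100+21/100→8/25; 8/25+8/25→16/25; 9/25+16/25→1. L = 49/25 ≈ 1.9600.
L − H = 1.9600 − 1.8798 = 0.080 bits.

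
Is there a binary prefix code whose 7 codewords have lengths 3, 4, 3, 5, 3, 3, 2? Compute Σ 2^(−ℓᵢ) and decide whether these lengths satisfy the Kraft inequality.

0.84375; yes

With common denominator 2^5 = 32: Σ 2^(−ℓᵢ) = 4/32 + 2/32 + 4/32 + 1/32 + 4/32 + 4/32 + 8/32 = 27/32 = 0.84375.
Kraft's inequality requires Σ ≤ 1; here Σ = 0.84375 ≤ 1, so such a prefix code exists.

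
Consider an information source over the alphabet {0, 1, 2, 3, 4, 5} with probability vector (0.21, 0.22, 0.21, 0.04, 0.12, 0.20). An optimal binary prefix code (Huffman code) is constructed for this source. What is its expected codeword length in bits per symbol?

Repeatedly combine the two least-probable nodes; the expected code length is the sum of the merged weights.
merge 1/25 + 3/25 → 4/25
merge 4/25 + 1/5 → 9/25
merge 21/100 + 21/100 → 21/50
merge 11/50 + 9/25 → 29/50
merge 21/50 + 29/50 → 1
L = 4/25 + 9/25 + 21/50 + 29/50 + 1 = 63/25 = 2.52 bits/symbol.

2.52 bits/symbol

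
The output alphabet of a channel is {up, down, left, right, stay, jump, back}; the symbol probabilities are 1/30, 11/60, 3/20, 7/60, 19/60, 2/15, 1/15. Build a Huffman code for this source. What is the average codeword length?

2.6 bits/symbol

Repeatedly combine the two least-probable nodes; the expected code length is the sum of the merged weights.
merge 1/30 + 1/15 → 1/10
merge 1/10 + 7/60 → 13/60
merge 2/15 + 3/20 → 17/60
merge 11/60 + 13/60 → 2/5
merge 17/60 + 19/60 → 3/5
merge 2/5 + 3/5 → 1
L = 1/10 + 13/60 + 17/60 + 2/5 + 3/5 + 1 = 13/5 = 2.6 bits/symbol.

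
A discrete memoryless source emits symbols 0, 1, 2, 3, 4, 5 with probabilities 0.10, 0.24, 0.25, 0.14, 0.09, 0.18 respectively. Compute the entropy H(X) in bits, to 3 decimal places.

2.481 bits

H = −Σ pᵢ log₂ pᵢ.
−0.10·log₂(0.10) = 0.3322
−0.24·log₂(0.24) = 0.4941
−0.25·log₂(0.25) = 0.5000
−0.14·log₂(0.14) = 0.3971
−0.09·log₂(0.09) = 0.3127
−0.18·log₂(0.18) = 0.4453
Sum ≈ 2.4814 → 2.481 bits.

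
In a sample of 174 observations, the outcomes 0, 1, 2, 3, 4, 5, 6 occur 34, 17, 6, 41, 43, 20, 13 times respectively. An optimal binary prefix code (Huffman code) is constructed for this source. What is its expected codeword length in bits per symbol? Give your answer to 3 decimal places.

2.626 bits/symbol

Probabilities are the counts divided by 174.
Repeatedly combine the two least-probable nodes; the expected code length is the sum of the merged weights.
merge 1/29 + 13/174 → 19/174
merge 17/174 + 19/174 → 6/29
merge 10/87 + 17/87 → 9/29
merge 6/29 + 41/174 → 77/174
merge 43/174 + 9/29 → 97/174
merge 77/174 + 97/174 → 1
L = 19/174 + 6/29 + 9/29 + 77/174 + 97/174 + 1 = 457/174 ≈ 2.626 bits/symbol.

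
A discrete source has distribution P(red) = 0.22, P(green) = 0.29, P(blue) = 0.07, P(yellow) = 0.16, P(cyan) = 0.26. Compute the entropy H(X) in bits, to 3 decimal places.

2.195 bits

H = −Σ pᵢ log₂ pᵢ.
−0.22·log₂(0.22) = 0.4806
−0.29·log₂(0.29) = 0.5179
−0.07·log₂(0.07) = 0.2686
−0.16·log₂(0.16) = 0.4230
−0.26·log₂(0.26) = 0.5053
Sum ≈ 2.1953 → 2.195 bits.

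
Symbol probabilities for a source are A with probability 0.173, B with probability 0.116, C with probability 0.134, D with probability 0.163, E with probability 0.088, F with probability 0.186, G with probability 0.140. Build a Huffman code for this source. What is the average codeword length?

Repeatedly combine the two least-probable nodes; the expected code length is the sum of the merged weights.
merge 11/125 + 29/250 → 51/250
merge 67/500 + 7/50 → 137/500
merge 163/1000 + 173/1000 → 42/125
merge 93/500 + 51/250 → 39/100
merge 137/500 + 42/125 → 61/100
merge 39/100 + 61/100 → 1
L = 51/250 + 137/500 + 42/125 + 39/100 + 61/100 + 1 = 1407/500 = 2.814 bits/symbol.

2.814 bits/symbol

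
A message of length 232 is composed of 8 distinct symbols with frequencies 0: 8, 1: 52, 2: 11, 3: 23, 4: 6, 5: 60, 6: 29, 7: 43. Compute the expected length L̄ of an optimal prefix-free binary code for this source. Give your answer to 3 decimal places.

Probabilities are the counts divided by 232.
Repeatedly combine the two least-probable nodes; the expected code length is the sum of the merged weights.
merge 3/116 + 1/29 → 7/116
merge 11/232 + 7/116 → 25/232
merge 23/232 + 25/232 → 6/29
merge 1/8 + 43/232 → 9/29
merge 6/29 + 13/58 → 25/58
merge 15/58 + 9/29 → 33/58
merge 25/58 + 33/58 → 1
L = 7/116 + 25/232 + 6/29 + 9/29 + 25/58 + 33/58 + 1 = 623/232 ≈ 2.685 bits/symbol.

2.685 bits/symbol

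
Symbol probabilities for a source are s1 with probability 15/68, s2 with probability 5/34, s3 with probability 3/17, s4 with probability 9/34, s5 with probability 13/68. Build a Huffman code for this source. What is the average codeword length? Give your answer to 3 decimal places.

Repeatedly combine the two least-probable nodes; the expected code length is the sum of the merged weights.
merge 5/34 + 3/17 → 11/34
merge 13/68 + 15/68 → 7/17
merge 9/34 + 11/34 → 10/17
merge 7/17 + 10/17 → 1
L = 11/34 + 7/17 + 10/17 + 1 = 79/34 ≈ 2.324 bits/symbol.

2.324 bits/symbol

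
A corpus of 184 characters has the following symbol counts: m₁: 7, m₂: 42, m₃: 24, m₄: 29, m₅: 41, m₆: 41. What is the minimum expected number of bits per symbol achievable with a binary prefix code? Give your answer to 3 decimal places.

Probabilities are the counts divided by 184.
Repeatedly combine the two least-probable nodes; the expected code length is the sum of the merged weights.
merge 7/184 + 3/23 → 31/184
merge 29/184 + 31/184 → 15/46
merge 41/184 + 41/184 → 41/92
merge 21/92 + 15/46 → 51/92
merge 41/92 + 51/92 → 1
L = 31/184 + 15/46 + 41/92 + 51/92 + 1 = 459/184 ≈ 2.495 bits/symbol.

2.495 bits/symbol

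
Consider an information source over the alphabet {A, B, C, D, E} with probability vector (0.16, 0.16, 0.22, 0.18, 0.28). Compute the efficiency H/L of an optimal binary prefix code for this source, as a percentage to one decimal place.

98.5%

Entropy H = −Σ p log₂ p ≈ 2.2861 bits.
Huffman merges: 4/25+4/25→8/25; 9/50+11/50→2/5; 7/25+8/25→3/5; 2/5+3/5→1. L = 58/25 ≈ 2.3200.
Efficiency = H/L = 2.2861/2.3200 = 98.5%.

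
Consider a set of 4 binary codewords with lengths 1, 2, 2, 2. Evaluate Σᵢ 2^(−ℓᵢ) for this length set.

1.25

With common denominator 2^2 = 4: Σ 2^(−ℓᵢ) = 2/4 + 1/4 + 1/4 + 1/4 = 5/4 = 1.25.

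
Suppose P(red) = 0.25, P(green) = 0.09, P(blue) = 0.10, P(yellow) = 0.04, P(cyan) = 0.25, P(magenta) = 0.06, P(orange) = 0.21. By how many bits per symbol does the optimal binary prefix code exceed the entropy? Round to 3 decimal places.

Entropy H = −Σ p log₂ p ≈ 2.5470 bits.
Huffman merges: 1/25+3/50→1/10; 9/100+1/10→19/100; 1/10+19/100→29/100; 21/100+1/4→23/50; 1/4+29/100→27/50; 23/50+27/50→1. L = 129/50 ≈ 2.5800.
L − H = 2.5800 − 2.5470 = 0.033 bits.

0.033 bits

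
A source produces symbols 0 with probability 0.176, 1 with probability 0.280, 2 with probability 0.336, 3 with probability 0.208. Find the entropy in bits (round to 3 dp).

H = −Σ pᵢ log₂ pᵢ.
−0.176·log₂(0.176) = 0.4411
−0.280·log₂(0.280) = 0.5142
−0.336·log₂(0.336) = 0.5287
−0.208·log₂(0.208) = 0.4712
Sum ≈ 1.9552 → 1.955 bits.

1.955 bits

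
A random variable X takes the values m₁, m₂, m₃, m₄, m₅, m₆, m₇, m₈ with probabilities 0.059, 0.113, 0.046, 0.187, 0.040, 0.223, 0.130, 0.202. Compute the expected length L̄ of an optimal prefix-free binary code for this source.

2.806 bits/symbol

Repeatedly combine the two least-probable nodes; the expected code length is the sum of the merged weights.
merge 1/25 + 23/500 → 43/500
merge 59/1000 + 43/500 → 29/200
merge 113/1000 + 13/100 → 243/1000
merge 29/200 + 187/1000 → 83/250
merge 101/500 + 223/1000 → 17/40
merge 243/1000 + 83/250 → 23/40
merge 17/40 + 23/40 → 1
L = 43/500 + 29/200 + 243/1000 + 83/250 + 17/40 + 23/40 + 1 = 1403/500 = 2.806 bits/symbol.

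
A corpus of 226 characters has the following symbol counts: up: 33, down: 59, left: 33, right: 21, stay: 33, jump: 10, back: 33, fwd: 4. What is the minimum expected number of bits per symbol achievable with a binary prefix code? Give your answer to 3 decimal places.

Probabilities are the counts divided by 226.
Repeatedly combine the two least-probable nodes; the expected code length is the sum of the merged weights.
merge 2/113 + 5/113 → 7/113
merge 7/113 + 21/226 → 35/226
merge 33/226 + 33/226 → 33/113
merge 33/226 + 33/226 → 33/113
merge 35/226 + 59/226 → 47/113
merge 33/113 + 33/113 → 66/113
merge 47/113 + 66/113 → 1
L = 7/113 + 35/226 + 33/113 + 33/113 + 47/113 + 66/113 + 1 = 633/226 ≈ 2.801 bits/symbol.

2.801 bits/symbol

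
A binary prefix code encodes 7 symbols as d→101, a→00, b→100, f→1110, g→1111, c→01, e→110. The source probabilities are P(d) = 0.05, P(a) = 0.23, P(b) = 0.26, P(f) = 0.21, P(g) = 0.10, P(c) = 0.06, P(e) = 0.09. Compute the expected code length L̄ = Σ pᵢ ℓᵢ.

L̄ = Σ pᵢ·ℓᵢ = 0.05·3 + 0.23·2 + 0.26·3 + 0.21·4 + 0.10·4 + 0.06·2 + 0.09·3 = 3.02 bits/symbol.

3.02 bits/symbol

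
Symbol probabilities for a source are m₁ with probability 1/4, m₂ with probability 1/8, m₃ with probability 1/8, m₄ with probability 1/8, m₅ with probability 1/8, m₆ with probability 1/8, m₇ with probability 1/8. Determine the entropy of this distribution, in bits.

2.75 bits

Each probability is a power of 1/2, so log₂(1/p) is an integer.
H = Σ p·log₂(1/p) = 1/4·2 + 1/8·3 + 1/8·3 + 1/8·3 + 1/8·3 + 1/8·3 + 1/8·3 = 2.75 bits.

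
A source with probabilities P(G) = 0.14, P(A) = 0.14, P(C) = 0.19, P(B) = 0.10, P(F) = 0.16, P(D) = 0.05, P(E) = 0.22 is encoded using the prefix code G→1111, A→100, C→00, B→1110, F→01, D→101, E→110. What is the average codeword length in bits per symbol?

2.89 bits/symbol

L̄ = Σ pᵢ·ℓᵢ = 0.14·4 + 0.14·3 + 0.19·2 + 0.10·4 + 0.16·2 + 0.05·3 + 0.22·3 = 2.89 bits/symbol.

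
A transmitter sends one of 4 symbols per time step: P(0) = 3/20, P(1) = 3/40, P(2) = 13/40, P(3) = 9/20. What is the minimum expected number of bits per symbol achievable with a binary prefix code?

Repeatedly combine the two least-probable nodes; the expected code length is the sum of the merged weights.
merge 3/40 + 3/20 → 9/40
merge 9/40 + 13/40 → 11/20
merge 9/20 + 11/20 → 1
L = 9/40 + 11/20 + 1 = 71/40 = 1.775 bits/symbol.

1.775 bits/symbol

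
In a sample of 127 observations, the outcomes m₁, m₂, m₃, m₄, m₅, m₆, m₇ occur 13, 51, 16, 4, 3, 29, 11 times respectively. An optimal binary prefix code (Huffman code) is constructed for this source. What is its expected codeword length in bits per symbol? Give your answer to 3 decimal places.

2.394 bits/symbol

Probabilities are the counts divided by 127.
Repeatedly combine the two least-probable nodes; the expected code length is the sum of the merged weights.
merge 3/127 + 4/127 → 7/127
merge 7/127 + 11/127 → 18/127
merge 13/127 + 16/127 → 29/127
merge 18/127 + 29/127 → 47/127
merge 29/127 + 47/127 → 76/127
merge 51/127 + 76/127 → 1
L = 7/127 + 18/127 + 29/127 + 47/127 + 76/127 + 1 = 304/127 ≈ 2.394 bits/symbol.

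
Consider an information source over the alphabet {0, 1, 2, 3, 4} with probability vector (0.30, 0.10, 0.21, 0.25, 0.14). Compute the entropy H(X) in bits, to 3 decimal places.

2.223 bits

H = −Σ pᵢ log₂ pᵢ.
−0.30·log₂(0.30) = 0.5211
−0.10·log₂(0.10) = 0.3322
−0.21·log₂(0.21) = 0.4728
−0.25·log₂(0.25) = 0.5000
−0.14·log₂(0.14) = 0.3971
Sum ≈ 2.2232 → 2.223 bits.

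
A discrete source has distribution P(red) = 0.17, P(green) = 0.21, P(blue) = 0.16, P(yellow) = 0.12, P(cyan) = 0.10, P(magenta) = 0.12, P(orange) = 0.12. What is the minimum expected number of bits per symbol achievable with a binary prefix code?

2.79 bits/symbol

Repeatedly combine the two least-probable nodes; the expected code length is the sum of the merged weights.
merge 1/10 + 3/25 → 11/50
merge 3/25 + 3/25 → 6/25
merge 4/25 + 17/100 → 33/100
merge 21/100 + 11/50 → 43/100
merge 6/25 + 33/100 → 57/100
merge 43/100 + 57/100 → 1
L = 11/50 + 6/25 + 33/100 + 43/100 + 57/100 + 1 = 279/100 = 2.79 bits/symbol.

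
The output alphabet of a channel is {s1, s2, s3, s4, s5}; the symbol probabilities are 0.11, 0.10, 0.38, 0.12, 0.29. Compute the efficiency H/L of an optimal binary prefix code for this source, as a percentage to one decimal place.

97.1%

Entropy H = −Σ p log₂ p ≈ 2.0979 bits.
Huffman merges: 1/10+11/100→21/100; 3/25+21/100→33/100; 29/100+33/100→31/50; 19/50+31/50→1. L = 54/25 ≈ 2.1600.
Efficiency = H/L = 2.0979/2.1600 = 97.1%.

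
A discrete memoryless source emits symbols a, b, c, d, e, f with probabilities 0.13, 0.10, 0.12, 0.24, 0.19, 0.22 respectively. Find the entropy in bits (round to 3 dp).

2.512 bits

H = −Σ pᵢ log₂ pᵢ.
−0.13·log₂(0.13) = 0.3826
−0.10·log₂(0.10) = 0.3322
−0.12·log₂(0.12) = 0.3671
−0.24·log₂(0.24) = 0.4941
−0.19·log₂(0.19) = 0.4552
−0.22·log₂(0.22) = 0.4806
Sum ≈ 2.5118 → 2.512 bits.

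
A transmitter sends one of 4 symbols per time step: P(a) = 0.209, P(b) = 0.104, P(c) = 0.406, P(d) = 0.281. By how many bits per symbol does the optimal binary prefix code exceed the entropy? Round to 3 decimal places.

0.053 bits

Entropy H = −Σ p log₂ p ≈ 1.8542 bits.
Huffman merges: 13/125+209/1000→313/1000; 281/1000+313/1000→297/500; 203/500+297/500→1. L = 1907/1000 ≈ 1.9070.
L − H = 1.9070 − 1.8542 = 0.053 bits.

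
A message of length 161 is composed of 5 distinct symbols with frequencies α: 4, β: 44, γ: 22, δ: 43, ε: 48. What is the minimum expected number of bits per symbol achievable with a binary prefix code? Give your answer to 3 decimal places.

2.161 bits/symbol

Probabilities are the counts divided by 161.
Repeatedly combine the two least-probable nodes; the expected code length is the sum of the merged weights.
merge 4/161 + 22/161 → 26/161
merge 26/161 + 43/161 → 3/7
merge 44/161 + 48/161 → 4/7
merge 3/7 + 4/7 → 1
L = 26/161 + 3/7 + 4/7 + 1 = 348/161 ≈ 2.161 bits/symbol.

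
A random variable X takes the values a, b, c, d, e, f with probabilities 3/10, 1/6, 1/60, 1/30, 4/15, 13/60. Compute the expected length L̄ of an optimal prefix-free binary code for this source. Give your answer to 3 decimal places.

Repeatedly combine the two least-probable nodes; the expected code length is the sum of the merged weights.
merge 1/60 + 1/30 → 1/20
merge 1/20 + 1/6 → 13/60
merge 13/60 + 13/60 → 13/30
merge 4/15 + 3/10 → 17/30
merge 13/30 + 17/30 → 1
L = 1/20 + 13/60 + 13/30 + 17/30 + 1 = 34/15 ≈ 2.267 bits/symbol.

2.267 bits/symbol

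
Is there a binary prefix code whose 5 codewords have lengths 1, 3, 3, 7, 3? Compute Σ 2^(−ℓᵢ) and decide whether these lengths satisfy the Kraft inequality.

With common denominator 2^7 = 128: Σ 2^(−ℓᵢ) = 64/128 + 16/128 + 16/128 + 1/128 + 16/128 = 113/128 = 0.8828125.
Kraft's inequality requires Σ ≤ 1; here Σ = 0.8828125 ≤ 1, so such a prefix code exists.

0.8828125; yes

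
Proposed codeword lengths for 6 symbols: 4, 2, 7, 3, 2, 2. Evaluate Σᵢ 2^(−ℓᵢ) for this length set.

With common denominator 2^7 = 128: Σ 2^(−ℓᵢ) = 8/128 + 32/128 + 1/128 + 16/128 + 32/128 + 32/128 = 121/128 = 0.9453125.

0.9453125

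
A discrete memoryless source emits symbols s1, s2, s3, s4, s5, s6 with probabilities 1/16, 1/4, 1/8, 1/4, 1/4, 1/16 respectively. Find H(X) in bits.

2.375 bits

Each probability is a power of 1/2, so log₂(1/p) is an integer.
H = Σ p·log₂(1/p) = 1/16·4 + 1/4·2 + 1/8·3 + 1/4·2 + 1/4·2 + 1/16·4 = 2.375 bits.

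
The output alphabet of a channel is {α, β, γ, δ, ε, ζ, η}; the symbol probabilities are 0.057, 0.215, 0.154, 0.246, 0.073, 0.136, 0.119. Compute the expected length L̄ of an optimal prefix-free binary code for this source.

Repeatedly combine the two least-probable nodes; the expected code length is the sum of the merged weights.
merge 57/1000 + 73/1000 → 13/100
merge 119/1000 + 13/100 → 249/1000
merge 17/125 + 77/500 → 29/100
merge 43/200 + 123/500 → 461/1000
merge 249/1000 + 29/100 → 539/1000
merge 461/1000 + 539/1000 → 1
L = 13/100 + 249/1000 + 29/100 + 461/1000 + 539/1000 + 1 = 2669/1000 = 2.669 bits/symbol.

2.669 bits/symbol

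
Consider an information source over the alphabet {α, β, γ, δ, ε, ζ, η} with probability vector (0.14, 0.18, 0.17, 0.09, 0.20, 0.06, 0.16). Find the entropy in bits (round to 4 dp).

H = −Σ pᵢ log₂ pᵢ.
−0.14·log₂(0.14) = 0.3971
−0.18·log₂(0.18) = 0.4453
−0.17·log₂(0.17) = 0.4346
−0.09·log₂(0.09) = 0.3127
−0.20·log₂(0.20) = 0.4644
−0.06·log₂(0.06) = 0.2435
−0.16·log₂(0.16) = 0.4230
Sum ≈ 2.7206 → 2.7206 bits.

2.7206 bits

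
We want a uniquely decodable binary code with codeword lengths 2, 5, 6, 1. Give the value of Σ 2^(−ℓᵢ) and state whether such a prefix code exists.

With common denominator 2^6 = 64: Σ 2^(−ℓᵢ) = 16/64 + 2/64 + 1/64 + 32/64 = 51/64 = 0.796875.
Kraft's inequality requires Σ ≤ 1; here Σ = 0.796875 ≤ 1, so such a prefix code exists.

0.796875; yes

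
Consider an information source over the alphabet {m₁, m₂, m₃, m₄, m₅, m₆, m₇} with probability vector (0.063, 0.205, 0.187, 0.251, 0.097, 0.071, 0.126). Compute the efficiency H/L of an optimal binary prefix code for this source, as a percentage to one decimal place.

98.8%

Entropy H = −Σ p log₂ p ≈ 2.6468 bits.
Huffman merges: 63/1000+71/1000→67/500; 97/1000+63/500→223/1000; 67/500+187/1000→321/1000; 41/200+223/1000→107/250; 251/1000+321/1000→143/250; 107/250+143/250→1. L = 1339/500 ≈ 2.6780.
Efficiency = H/L = 2.6468/2.6780 = 98.8%.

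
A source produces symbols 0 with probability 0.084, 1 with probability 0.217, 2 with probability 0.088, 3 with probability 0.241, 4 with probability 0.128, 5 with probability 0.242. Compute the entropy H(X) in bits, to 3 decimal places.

2.457 bits

H = −Σ pᵢ log₂ pᵢ.
−0.084·log₂(0.084) = 0.3002
−0.217·log₂(0.217) = 0.4783
−0.088·log₂(0.088) = 0.3086
−0.241·log₂(0.241) = 0.4947
−0.128·log₂(0.128) = 0.3796
−0.242·log₂(0.242) = 0.4954
Sum ≈ 2.4568 → 2.457 bits.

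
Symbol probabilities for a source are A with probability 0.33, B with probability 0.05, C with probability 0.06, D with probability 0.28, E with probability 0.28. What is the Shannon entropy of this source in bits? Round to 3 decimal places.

H = −Σ pᵢ log₂ pᵢ.
−0.33·log₂(0.33) = 0.5278
−0.05·log₂(0.05) = 0.2161
−0.06·log₂(0.06) = 0.2435
−0.28·log₂(0.28) = 0.5142
−0.28·log₂(0.28) = 0.5142
Sum ≈ 2.0159 → 2.016 bits.

2.016 bits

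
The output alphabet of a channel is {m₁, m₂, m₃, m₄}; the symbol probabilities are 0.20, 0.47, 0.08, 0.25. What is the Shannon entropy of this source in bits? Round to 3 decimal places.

1.768 bits

H = −Σ pᵢ log₂ pᵢ.
−0.20·log₂(0.20) = 0.4644
−0.47·log₂(0.47) = 0.5120
−0.08·log₂(0.08) = 0.2915
−0.25·log₂(0.25) = 0.5000
Sum ≈ 1.7678 → 1.768 bits.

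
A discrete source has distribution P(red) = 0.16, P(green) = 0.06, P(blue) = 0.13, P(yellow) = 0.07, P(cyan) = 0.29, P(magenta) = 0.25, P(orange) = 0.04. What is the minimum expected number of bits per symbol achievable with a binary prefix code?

Repeatedly combine the two least-probable nodes; the expected code length is the sum of the merged weights.
merge 1/25 + 3/50 → 1/10
merge 7/100 + 1/10 → 17/100
merge 13/100 + 4/25 → 29/100
merge 17/100 + 1/4 → 21/50
merge 29/100 + 29/100 → 29/50
merge 21/50 + 29/50 → 1
L = 1/10 + 17/100 + 29/100 + 21/50 + 29/50 + 1 = 64/25 = 2.56 bits/symbol.

2.56 bits/symbol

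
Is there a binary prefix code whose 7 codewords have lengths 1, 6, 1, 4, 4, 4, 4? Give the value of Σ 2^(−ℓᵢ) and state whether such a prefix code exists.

With common denominator 2^6 = 64: Σ 2^(−ℓᵢ) = 32/64 + 1/64 + 32/64 + 4/64 + 4/64 + 4/64 + 4/64 = 81/64 = 1.265625.
Kraft's inequality requires Σ ≤ 1; here Σ = 1.265625 > 1, so no such prefix code exists.

1.265625; no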